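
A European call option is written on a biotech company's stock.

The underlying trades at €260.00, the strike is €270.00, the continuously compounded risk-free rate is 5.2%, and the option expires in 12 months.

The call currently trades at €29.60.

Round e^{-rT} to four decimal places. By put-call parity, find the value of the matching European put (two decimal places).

exp(−rT) = exp(−0.052·1) = 0.9493
Put-call parity: C − P = S − K·e^(−rT) = 260 − 270·0.9493 = 260 − 256.3110 = 3.6890
P = C − (C − P) = 29.60 − (3.6890) = 25.9110

€25.91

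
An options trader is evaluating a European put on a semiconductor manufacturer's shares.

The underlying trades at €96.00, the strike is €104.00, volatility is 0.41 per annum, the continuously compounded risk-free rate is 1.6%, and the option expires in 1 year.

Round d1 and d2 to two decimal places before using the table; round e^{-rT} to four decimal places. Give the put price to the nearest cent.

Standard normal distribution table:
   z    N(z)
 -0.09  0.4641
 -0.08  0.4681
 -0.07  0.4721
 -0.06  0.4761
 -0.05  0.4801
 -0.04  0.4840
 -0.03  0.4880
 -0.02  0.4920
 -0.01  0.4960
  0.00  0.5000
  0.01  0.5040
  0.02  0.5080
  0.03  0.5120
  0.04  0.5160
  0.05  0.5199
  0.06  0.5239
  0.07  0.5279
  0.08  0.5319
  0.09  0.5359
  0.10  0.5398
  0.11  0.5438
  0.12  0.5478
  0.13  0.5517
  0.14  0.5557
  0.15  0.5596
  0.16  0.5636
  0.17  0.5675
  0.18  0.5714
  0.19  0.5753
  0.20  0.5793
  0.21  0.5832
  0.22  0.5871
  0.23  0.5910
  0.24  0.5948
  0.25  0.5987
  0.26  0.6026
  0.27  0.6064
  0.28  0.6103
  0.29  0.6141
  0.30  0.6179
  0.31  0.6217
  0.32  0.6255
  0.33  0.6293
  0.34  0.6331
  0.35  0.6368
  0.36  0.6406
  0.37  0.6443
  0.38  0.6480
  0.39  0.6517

σ√T = 0.41 × 1.0000 = 0.4100
d₁ = [ln(96/104) + (0.016 + 0.41²/2)·1] / 0.4100 = [-0.0800 + 0.1000] / 0.4100 = 0.0488 → 0.05
d₂ = d₁ − σ√T = 0.0488 − 0.4100 = -0.3612 → -0.36
exp(−rT) = exp(−0.016·1) = 0.9841
N(−d₂) = N(0.36) = 0.6406;  N(−d₁) = N(-0.05) = 0.4801
P = 104·0.9841·0.6406 − 96·0.4801 = 65.5631 − 46.0896 = 19.4735

€19.47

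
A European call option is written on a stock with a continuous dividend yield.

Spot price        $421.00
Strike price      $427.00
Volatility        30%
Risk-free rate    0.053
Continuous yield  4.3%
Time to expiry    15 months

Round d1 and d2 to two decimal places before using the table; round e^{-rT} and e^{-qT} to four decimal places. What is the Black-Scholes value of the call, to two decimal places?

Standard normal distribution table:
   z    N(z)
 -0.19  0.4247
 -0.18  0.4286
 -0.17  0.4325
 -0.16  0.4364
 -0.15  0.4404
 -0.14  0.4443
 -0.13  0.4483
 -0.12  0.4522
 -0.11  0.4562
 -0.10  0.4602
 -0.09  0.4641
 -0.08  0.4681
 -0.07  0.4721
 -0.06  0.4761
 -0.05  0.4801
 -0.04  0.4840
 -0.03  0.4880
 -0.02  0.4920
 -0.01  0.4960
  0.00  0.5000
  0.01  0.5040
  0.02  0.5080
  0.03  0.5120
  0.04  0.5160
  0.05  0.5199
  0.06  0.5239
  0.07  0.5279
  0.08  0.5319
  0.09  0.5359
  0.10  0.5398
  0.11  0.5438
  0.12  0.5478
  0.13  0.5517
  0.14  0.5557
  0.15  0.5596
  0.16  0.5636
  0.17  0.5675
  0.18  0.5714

T = 1.25;  σ√T = 0.3354
d₁ = [ln(421/427) + (0.053 − 0.043 + 0.3²/2)·1.25] / 0.3354 = [-0.0142 + 0.0688] / 0.3354 = 0.1628 → 0.16
d₂ = d₁ − σ√T = 0.1628 − 0.3354 = -0.1726 → -0.17
e^(−qT) = e^(−0.043·1.25) = 0.9477;  e^(−rT) = e^(−0.053·1.25) = 0.9359
N(d₁) = N(0.16) = 0.5636;  N(d₂) = N(-0.17) = 0.4325
C = 421·0.9477·0.5636 − 427·0.9359·0.4325 = 224.8661 − 172.8397 = 52.0264

$52.03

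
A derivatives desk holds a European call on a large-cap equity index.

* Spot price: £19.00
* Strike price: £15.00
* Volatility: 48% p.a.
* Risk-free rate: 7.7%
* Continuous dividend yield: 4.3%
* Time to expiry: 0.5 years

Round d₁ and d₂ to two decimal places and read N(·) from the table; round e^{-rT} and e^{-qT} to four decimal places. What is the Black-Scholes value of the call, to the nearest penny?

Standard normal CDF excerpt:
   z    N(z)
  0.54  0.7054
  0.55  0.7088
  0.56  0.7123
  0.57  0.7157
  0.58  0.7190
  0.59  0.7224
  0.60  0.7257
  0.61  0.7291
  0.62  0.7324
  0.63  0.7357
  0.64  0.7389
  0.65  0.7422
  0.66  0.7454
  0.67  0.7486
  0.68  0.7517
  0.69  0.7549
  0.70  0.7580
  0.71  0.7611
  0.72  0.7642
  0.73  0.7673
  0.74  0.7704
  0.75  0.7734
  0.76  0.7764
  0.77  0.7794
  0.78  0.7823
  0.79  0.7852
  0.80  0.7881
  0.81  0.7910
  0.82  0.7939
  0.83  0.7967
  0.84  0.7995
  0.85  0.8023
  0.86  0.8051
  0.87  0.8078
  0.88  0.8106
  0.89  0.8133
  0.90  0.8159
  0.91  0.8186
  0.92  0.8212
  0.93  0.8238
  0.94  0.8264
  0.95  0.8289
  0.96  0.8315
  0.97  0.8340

σ√T = 0.48 × 0.7071 = 0.3394
d₁ = [ln(19/15) + (0.077 − 0.043 + 0.48²/2)·0.5] / 0.3394 = [0.2364 + 0.0746] / 0.3394 = 0.9163 → 0.92
d₂ = d₁ − σ√T = 0.9163 − 0.3394 = 0.5768 → 0.58
exp(−qT) = exp(−0.043·0.5) = 0.9787;  exp(−rT) = exp(−0.077·0.5) = 0.9622
N(d₁) = N(0.92) = 0.8212;  N(d₂) = N(0.58) = 0.7190
C = 19·0.9787·0.8212 − 15·0.9622·0.7190 = 15.2705 − 10.3773 = 4.8931

£4.89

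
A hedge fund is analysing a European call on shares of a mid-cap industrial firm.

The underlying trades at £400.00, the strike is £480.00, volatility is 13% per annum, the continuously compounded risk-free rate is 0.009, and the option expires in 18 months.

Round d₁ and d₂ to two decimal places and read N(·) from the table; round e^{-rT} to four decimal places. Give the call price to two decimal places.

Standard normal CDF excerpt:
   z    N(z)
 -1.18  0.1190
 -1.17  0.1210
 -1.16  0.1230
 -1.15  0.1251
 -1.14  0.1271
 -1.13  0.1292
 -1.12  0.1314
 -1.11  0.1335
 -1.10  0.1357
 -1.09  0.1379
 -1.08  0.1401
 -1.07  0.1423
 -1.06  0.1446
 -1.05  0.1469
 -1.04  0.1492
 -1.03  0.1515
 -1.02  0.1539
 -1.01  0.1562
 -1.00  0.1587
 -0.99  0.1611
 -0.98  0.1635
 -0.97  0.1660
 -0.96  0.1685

σ√T = 0.13·√1.5 = 0.1592
d₁ = [ln(400/480) + (0.009 + 0.13²/2)·1.5] / 0.1592 = [-0.1823 + 0.0262] / 0.1592 = -0.9807 which rounds to -0.98
d₂ = d₁ − σ√T = -0.9807 − 0.1592 = -1.1399 which rounds to -1.14
exp(−rT) = exp(−0.009·1.5) = 0.9866
N(d₁) = N(-0.98) = 0.1635;  N(d₂) = N(-1.14) = 0.1271
C = 400·0.1635 − 480·0.9866·0.1271 = 65.4000 − 60.1905 = 5.2095

£5.21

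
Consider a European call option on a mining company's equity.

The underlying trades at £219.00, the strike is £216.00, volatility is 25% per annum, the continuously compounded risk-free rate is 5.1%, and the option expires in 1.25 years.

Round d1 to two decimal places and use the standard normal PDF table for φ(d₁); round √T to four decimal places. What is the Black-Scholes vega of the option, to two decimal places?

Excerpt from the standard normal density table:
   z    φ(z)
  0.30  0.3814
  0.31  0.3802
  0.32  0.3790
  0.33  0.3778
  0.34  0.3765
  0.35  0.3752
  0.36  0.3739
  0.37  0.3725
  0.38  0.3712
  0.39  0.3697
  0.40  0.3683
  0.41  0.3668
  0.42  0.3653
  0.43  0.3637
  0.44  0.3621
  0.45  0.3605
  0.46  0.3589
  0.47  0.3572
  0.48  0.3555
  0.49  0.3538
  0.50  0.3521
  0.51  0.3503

89.44

σ√T = 0.25 × 1.1180 = 0.2795
d₁ = [ln(219/216) + (0.051 + 0.25²/2)·1.25] / 0.2795 = [0.0138 + 0.1028] / 0.2795 = 0.4172 ≈ 0.42
√T = √1.25 = 1.1180
φ(d₁) = φ(0.42) = 0.3653
vega = S·φ(d₁)·√T = 219·0.3653·1.1180 = 89.4408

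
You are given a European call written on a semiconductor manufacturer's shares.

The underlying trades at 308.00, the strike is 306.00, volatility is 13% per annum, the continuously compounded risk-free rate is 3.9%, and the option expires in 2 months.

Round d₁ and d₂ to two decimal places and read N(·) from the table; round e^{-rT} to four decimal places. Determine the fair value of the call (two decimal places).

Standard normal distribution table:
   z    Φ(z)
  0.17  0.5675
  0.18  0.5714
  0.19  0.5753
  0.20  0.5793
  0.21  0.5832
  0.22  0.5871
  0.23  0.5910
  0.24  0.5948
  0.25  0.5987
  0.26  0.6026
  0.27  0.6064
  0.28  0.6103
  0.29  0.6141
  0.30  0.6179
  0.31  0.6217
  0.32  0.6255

σ√T = 0.13·√0.1667 = 0.0531
d₁ = [ln(308/306) + (0.039 + 0.13²/2)·0.1667] / 0.0531 = [0.0065 + 0.0079] / 0.0531 = 0.2718 → 0.27
d₂ = d₁ − σ√T = 0.2718 − 0.0531 = 0.2187 → 0.22
exp(−rT) = exp(−0.039·0.1667) = 0.9935
N(d₁) = N(0.27) = 0.6064;  N(d₂) = N(0.22) = 0.5871
C = 308·0.6064 − 306·0.9935·0.5871 = 186.7712 − 178.4849 = 8.2863

8.29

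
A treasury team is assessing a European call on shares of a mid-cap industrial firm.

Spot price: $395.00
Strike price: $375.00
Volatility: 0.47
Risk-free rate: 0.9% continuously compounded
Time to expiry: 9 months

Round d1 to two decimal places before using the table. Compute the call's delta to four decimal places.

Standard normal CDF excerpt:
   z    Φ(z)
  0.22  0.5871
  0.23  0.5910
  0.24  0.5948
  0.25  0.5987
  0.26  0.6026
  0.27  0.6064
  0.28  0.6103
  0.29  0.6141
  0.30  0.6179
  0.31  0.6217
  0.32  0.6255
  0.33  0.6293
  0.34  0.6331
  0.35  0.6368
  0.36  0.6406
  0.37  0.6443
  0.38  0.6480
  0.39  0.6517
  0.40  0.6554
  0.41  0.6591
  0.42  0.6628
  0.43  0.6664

0.6368

T = 0.75;  σ√T = 0.4070
d₁ = [ln(395/375) + (0.009 + 0.47²/2)·0.75] / 0.4070 = [0.0520 + 0.0896] / 0.4070 = 0.3478 → 0.35
N(d₁) = N(0.35) = 0.6368
Δ_call = N(d₁) = 0.6368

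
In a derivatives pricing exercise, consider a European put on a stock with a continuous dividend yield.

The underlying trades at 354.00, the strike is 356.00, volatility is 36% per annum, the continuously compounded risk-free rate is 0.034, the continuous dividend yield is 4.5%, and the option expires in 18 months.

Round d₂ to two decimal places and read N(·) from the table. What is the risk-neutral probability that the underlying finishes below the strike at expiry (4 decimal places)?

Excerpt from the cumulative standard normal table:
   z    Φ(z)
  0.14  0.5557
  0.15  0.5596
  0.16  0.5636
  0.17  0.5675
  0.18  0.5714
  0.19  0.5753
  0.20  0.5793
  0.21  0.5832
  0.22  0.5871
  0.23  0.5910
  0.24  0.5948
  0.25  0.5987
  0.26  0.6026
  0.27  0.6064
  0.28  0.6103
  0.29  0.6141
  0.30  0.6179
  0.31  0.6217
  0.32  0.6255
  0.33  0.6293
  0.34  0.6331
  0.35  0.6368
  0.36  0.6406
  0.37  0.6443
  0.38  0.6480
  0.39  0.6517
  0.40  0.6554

0.6064

σ√T = 0.36 × 1.2247 = 0.4409
d₁ = [ln(354/356) + (0.034 − 0.045 + 0.36²/2)·1.5] / 0.4409 = [-0.0056 + 0.0807] / 0.4409 = 0.1703 which rounds to 0.17
d₂ = d₁ − σ√T = 0.1703 − 0.4409 = -0.2707 which rounds to -0.27
Risk-neutral Pr[S_T < K] = N(−d₂) = N(0.27) = 0.6064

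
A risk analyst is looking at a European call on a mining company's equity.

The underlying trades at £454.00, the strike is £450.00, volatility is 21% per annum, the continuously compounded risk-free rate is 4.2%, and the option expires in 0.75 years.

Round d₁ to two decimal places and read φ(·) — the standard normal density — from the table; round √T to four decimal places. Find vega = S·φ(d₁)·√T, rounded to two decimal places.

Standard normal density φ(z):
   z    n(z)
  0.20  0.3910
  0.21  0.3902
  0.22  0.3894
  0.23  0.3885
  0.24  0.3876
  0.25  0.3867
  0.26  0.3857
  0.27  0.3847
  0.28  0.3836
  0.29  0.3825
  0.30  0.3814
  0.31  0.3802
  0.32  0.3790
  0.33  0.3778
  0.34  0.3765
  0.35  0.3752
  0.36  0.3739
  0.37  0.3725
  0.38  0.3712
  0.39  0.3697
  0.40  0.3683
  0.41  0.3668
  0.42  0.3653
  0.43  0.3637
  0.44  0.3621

149.48

σ√T = 0.21·√0.75 = 0.1819
ln(S/K) + (r + σ²/2)T = ln(454/450) + (0.042 + 0.21²/2)·0.75 = 0.0088 + 0.0480 = 0.0569
d₁ = 0.0569 / 0.1819 = 0.3128 ≈ 0.31
√T = √0.75 = 0.8660
φ(d₁) = φ(0.31) = 0.3802
vega = S·φ(d₁)·√T = 454·0.3802·0.8660 = 149.4810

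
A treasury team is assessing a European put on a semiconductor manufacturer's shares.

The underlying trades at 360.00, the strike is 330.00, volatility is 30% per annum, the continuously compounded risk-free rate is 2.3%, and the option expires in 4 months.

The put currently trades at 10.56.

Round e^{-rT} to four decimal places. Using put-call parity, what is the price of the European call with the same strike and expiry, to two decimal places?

43.07

exp(−rT) = exp(−0.023·0.3333) = 0.9924
Put-call parity: C − P = S − K·e^(−rT) = 360 − 330·0.9924 = 360 − 327.4920 = 32.5080
C = P + (C − P) = 10.56 + (32.5080) = 43.0680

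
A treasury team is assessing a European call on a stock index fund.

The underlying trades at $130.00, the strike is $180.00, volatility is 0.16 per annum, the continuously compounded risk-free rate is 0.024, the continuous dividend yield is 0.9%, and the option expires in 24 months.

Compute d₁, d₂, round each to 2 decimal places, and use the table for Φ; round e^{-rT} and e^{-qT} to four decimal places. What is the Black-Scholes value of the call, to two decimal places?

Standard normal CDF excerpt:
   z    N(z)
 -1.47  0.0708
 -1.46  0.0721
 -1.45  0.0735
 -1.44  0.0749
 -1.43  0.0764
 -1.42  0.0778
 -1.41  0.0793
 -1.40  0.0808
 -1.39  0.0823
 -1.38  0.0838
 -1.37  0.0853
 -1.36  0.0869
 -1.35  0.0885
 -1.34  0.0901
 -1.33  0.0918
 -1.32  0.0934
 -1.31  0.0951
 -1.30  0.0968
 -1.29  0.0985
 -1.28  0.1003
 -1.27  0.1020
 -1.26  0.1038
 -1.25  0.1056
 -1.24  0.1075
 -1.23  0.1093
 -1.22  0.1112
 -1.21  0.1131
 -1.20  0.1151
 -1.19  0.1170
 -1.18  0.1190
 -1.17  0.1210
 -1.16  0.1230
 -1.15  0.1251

$1.59

σ√T = 0.16 × 1.4142 = 0.2263
d₁ = [ln(130/180) + (0.024 − 0.009 + ½·0.16²)·2] / (σ√T) = (-0.3254 + 0.0556) / 0.2263 = -1.1925 ≈ -1.19
d₂ = -1.1925 − 0.2263 = -1.4187 ≈ -1.42
exp(−qT) = exp(−0.009·2) = 0.9822;  exp(−rT) = exp(−0.024·2) = 0.9531
N(d₁) = N(-1.19) = 0.1170;  N(d₂) = N(-1.42) = 0.0778
C = 130·0.9822·0.1170 − 180·0.9531·0.0778 = 14.9393 − 13.3472 = 1.5920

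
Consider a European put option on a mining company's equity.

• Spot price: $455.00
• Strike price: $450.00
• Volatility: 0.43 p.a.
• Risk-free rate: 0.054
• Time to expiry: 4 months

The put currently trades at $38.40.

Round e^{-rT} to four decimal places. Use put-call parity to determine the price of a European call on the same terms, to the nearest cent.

exp(−rT) = exp(−0.054·0.3333) = 0.9822
Put-call parity: C − P = S − K·e^(−rT) = 455 − 450·0.9822 = 455 − 441.9900 = 13.0100
C = P + (C − P) = 38.40 + (13.0100) = 51.4100

$51.41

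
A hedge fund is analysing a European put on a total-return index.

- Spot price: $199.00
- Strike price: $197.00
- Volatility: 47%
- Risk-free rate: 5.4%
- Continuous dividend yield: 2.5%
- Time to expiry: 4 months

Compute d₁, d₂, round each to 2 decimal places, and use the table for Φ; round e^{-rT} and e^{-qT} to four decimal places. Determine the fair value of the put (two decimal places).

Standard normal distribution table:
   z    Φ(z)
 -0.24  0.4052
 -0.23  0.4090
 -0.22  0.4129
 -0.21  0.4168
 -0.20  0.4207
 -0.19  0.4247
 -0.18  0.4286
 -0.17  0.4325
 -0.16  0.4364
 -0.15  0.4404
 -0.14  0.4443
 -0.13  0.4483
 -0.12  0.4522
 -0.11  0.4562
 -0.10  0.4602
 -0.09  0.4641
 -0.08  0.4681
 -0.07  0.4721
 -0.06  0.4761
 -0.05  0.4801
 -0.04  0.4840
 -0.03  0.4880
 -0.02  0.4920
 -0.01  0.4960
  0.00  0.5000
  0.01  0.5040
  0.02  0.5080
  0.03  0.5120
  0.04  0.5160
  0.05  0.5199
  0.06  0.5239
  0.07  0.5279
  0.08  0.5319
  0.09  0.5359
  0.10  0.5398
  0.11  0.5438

$19.12

σ√T = 0.47·√0.3333 = 0.2714
d₁ = [ln(199/197) + (0.054 − 0.025 + ½·0.47²)·0.3333] / (σ√T) = (0.0101 + 0.0465) / 0.2714 = 0.2085 ≈ 0.21
d₂ = 0.2085 − 0.2714 = -0.0628 ≈ -0.06
exp(−qT) = exp(−0.025·0.3333) = 0.9917;  exp(−rT) = exp(−0.054·0.3333) = 0.9822
P = 197·0.9822·N(0.06) − 199·0.9917·N(-0.21) = 197·0.9822·0.5239 − 199·0.9917·0.4168 = 101.3712 − 82.2548 = 19.1164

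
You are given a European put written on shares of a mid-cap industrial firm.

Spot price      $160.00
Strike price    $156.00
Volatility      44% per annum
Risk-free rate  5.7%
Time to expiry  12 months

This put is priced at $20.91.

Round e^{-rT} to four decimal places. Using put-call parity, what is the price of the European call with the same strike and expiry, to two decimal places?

$33.55

e^(−rT) = e^(−0.057·1) = 0.9446
Put-call parity: C − P = S − K·e^(−rT) = 160 − 156·0.9446 = 160 − 147.3576 = 12.6424
C = P + (C − P) = 20.91 + (12.6424) = 33.5524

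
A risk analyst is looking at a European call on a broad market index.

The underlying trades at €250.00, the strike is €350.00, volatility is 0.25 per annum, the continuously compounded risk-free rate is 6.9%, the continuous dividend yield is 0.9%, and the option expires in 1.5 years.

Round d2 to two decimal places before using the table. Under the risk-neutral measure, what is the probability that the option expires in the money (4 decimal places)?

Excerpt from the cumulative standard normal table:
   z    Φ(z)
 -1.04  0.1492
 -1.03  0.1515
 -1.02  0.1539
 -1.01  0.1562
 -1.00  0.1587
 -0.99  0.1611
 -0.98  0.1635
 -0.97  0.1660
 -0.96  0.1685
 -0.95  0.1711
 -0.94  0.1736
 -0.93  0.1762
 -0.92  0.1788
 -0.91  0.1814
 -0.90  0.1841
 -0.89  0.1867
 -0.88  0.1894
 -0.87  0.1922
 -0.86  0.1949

σ√T = 0.25 × 1.2247 = 0.3062
d₁ = [ln(250/350) + (0.069 − 0.009 + 0.25²/2)·1.5] / 0.3062 = [-0.3365 + 0.1369] / 0.3062 = -0.6519 ⇒ -0.65
d₂ = d₁ − σ√T = -0.6519 − 0.3062 = -0.9581 ⇒ -0.96
Pr(exercise) under Q = N(d₂) = 0.1685

0.1685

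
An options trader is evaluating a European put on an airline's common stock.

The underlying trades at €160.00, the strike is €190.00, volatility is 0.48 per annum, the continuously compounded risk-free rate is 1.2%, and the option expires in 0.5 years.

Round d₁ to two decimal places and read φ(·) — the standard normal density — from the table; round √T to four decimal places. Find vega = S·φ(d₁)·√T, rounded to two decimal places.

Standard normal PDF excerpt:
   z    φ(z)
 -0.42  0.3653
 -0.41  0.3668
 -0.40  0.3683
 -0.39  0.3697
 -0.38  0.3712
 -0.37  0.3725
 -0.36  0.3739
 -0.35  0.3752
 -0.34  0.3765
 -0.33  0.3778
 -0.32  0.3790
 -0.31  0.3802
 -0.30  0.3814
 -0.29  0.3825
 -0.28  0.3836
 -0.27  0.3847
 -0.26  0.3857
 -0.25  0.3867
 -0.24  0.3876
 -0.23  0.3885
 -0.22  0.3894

42.88

σ√T = 0.48·√0.5 = 0.3394
d₁ = [ln(160/190) + (0.012 + 0.48²/2)·0.5] / 0.3394 = [-0.1719 + 0.0636] / 0.3394 = -0.3189 ⇒ -0.32
√T = √0.5 = 0.7071
φ(d₁) = φ(-0.32) = 0.3790
vega = S·φ(d₁)·√T = 160·0.3790·0.7071 = 42.8785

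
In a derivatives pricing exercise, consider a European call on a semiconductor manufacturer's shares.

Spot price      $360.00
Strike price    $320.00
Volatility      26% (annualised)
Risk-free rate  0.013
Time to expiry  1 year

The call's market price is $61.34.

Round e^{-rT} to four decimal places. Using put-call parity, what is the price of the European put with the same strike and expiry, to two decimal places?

exp(−rT) = exp(−0.013·1) = 0.9871
Put-call parity: C − P = S − K·e^(−rT) = 360 − 320·0.9871 = 360 − 315.8720 = 44.1280
P = C − (C − P) = 61.34 − (44.1280) = 17.2120

$17.21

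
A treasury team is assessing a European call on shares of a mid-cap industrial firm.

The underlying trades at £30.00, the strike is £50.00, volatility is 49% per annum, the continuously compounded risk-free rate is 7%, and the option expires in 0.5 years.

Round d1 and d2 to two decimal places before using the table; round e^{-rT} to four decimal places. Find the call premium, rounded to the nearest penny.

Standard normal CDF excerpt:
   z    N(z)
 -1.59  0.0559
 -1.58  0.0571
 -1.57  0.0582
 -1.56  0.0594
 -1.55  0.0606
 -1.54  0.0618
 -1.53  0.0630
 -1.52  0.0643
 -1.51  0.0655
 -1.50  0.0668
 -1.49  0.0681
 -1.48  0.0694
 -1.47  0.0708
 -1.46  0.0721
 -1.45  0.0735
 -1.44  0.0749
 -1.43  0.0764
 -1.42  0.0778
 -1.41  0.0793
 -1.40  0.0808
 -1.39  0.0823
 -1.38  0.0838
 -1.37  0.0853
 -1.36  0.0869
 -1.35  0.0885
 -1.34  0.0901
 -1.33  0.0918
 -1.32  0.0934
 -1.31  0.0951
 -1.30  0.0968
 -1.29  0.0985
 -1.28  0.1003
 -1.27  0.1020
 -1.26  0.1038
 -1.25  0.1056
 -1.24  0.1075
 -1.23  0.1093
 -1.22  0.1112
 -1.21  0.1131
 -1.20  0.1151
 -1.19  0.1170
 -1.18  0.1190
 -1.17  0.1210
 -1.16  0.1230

σ√T = 0.49·√0.5 = 0.3465
d₁ = [ln(30/50) + (0.07 + 0.49²/2)·0.5] / 0.3465 = [-0.5108 + 0.0950] / 0.3465 = -1.2001 → -1.20
d₂ = d₁ − σ√T = -1.2001 − 0.3465 = -1.5465 → -1.55
e^(−rT) = e^(−0.07·0.5) = 0.9656
C = 30·N(-1.20) − 50·0.9656·N(-1.55) = 30·0.1151 − 50·0.9656·0.0606 = 3.4530 − 2.9258 = 0.5272

£0.53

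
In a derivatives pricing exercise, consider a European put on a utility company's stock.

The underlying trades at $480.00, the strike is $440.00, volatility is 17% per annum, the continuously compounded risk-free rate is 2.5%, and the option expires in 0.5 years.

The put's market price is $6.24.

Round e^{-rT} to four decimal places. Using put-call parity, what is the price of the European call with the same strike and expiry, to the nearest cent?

e^(−rT) = e^(−0.025·0.5) = 0.9876
Put-call parity: C − P = S − K·e^(−rT) = 480 − 440·0.9876 = 480 − 434.5440 = 45.4560
C = P + (C − P) = 6.24 + (45.4560) = 51.6960

$51.70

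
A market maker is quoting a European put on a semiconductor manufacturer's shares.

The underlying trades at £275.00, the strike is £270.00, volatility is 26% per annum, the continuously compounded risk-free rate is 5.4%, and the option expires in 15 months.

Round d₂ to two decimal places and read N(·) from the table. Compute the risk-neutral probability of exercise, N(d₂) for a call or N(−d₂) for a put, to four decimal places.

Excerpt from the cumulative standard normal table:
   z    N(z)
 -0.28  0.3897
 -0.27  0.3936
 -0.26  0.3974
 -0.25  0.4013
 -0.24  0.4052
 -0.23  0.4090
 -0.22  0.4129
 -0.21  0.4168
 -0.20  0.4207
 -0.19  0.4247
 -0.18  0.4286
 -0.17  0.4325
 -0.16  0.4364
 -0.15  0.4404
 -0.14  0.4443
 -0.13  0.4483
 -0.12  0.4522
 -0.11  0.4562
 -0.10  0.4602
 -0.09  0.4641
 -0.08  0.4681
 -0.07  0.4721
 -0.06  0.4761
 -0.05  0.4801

0.4404

T = 1.25;  σ√T = 0.2907
d₁ = [ln(275/270) + (0.054 + 0.26²/2)·1.25] / 0.2907 = [0.0183 + 0.1098] / 0.2907 = 0.4407 which rounds to 0.44
d₂ = d₁ − σ√T = 0.4407 − 0.2907 = 0.1500 which rounds to 0.15
Risk-neutral Pr[S_T < K] = N(−d₂) = N(-0.15) = 0.4404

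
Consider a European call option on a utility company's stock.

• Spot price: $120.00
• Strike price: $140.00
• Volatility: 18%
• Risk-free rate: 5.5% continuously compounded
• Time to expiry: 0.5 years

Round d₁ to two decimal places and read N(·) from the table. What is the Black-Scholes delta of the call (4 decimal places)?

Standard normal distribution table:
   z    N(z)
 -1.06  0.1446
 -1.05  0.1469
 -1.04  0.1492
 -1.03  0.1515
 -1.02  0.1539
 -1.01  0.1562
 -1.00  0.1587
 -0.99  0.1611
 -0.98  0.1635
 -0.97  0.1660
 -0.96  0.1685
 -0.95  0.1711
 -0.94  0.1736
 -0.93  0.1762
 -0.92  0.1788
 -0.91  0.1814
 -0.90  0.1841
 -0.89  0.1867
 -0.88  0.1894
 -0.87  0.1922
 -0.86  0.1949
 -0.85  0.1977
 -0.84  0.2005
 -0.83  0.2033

0.1762

T = 0.5;  σ√T = 0.1273
d₁ = [ln(120/140) + (0.055 + 0.18²/2)·0.5] / 0.1273 = [-0.1542 + 0.0356] / 0.1273 = -0.9314 ≈ -0.93
N(d₁) = N(-0.93) = 0.1762
Δ_call = N(d₁) = 0.1762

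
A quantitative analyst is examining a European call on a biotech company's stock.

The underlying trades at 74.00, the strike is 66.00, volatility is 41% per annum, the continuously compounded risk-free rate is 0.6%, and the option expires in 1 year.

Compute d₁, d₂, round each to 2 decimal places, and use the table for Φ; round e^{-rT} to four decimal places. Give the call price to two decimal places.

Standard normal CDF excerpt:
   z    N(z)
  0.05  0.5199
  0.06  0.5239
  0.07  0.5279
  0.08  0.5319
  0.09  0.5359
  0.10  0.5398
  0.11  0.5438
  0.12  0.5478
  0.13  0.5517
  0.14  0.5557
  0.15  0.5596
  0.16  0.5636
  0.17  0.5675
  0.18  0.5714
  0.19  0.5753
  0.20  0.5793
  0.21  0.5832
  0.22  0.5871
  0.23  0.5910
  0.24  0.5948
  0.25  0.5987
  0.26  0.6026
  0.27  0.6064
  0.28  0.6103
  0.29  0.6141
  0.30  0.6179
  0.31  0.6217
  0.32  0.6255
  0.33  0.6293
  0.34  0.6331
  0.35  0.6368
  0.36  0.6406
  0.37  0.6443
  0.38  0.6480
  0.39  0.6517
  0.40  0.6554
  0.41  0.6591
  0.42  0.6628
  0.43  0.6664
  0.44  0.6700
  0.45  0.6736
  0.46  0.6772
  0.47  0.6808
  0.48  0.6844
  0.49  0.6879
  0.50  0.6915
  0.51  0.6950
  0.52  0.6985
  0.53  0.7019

16.01

T = 1;  σ√T = 0.4100
d₁ = [ln(74/66) + (0.006 + 0.41²/2)·1] / 0.4100 = [0.1144 + 0.0900] / 0.4100 = 0.4987 which rounds to 0.50
d₂ = d₁ − σ√T = 0.4987 − 0.4100 = 0.0887 which rounds to 0.09
e^(−rT) = e^(−0.006·1) = 0.9940
N(d₁) = N(0.50) = 0.6915;  N(d₂) = N(0.09) = 0.5359
C = 74·0.6915 − 66·0.9940·0.5359 = 51.1710 − 35.1572 = 16.0138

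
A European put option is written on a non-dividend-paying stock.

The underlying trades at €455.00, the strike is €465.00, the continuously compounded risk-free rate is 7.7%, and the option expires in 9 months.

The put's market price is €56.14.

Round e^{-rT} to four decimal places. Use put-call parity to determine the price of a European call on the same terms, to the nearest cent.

€72.23

e^(−rT) = e^(−0.077·0.75) = 0.9439
Put-call parity: C − P = S − K·e^(−rT) = 455 − 465·0.9439 = 455 − 438.9135 = 16.0865
C = P + (C − P) = 56.14 + (16.0865) = 72.2265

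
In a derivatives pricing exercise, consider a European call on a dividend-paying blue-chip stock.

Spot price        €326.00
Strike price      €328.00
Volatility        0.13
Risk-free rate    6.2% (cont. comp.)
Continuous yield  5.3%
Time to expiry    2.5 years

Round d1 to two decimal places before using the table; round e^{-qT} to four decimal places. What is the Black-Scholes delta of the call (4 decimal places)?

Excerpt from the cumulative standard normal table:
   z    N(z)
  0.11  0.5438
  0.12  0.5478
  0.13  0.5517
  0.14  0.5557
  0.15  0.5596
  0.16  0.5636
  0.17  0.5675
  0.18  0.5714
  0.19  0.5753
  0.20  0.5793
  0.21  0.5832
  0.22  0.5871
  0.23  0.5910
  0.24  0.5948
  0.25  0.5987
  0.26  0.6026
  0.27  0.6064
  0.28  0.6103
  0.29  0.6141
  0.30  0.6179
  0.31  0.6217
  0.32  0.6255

T = 2.5;  σ√T = 0.2055
d₁ = [ln(326/328) + (0.062 − 0.053 + 0.13²/2)·2.5] / 0.2055 = [-0.0061 + 0.0436] / 0.2055 = 0.1825 which rounds to 0.18
N(d₁) = N(0.18) = 0.5714
Δ_call = exp(−qT)·N(d₁) = 0.8759·0.5714 = 0.5005

0.5005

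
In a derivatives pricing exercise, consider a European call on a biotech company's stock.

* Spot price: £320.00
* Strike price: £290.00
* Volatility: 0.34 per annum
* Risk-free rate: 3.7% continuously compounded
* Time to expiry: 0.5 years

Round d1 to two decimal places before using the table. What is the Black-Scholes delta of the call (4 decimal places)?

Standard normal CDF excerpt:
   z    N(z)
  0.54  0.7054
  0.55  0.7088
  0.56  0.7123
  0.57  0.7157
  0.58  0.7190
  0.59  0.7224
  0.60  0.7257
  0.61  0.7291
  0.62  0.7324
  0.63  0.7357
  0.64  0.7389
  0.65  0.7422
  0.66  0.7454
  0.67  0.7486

0.7291

σ√T = 0.34·√0.5 = 0.2404
d₁ = [ln(320/290) + (0.037 + ½·0.34²)·0.5] / (σ√T) = (0.0984 + 0.0474) / 0.2404 = 0.6066 → 0.61
N(d₁) = N(0.61) = 0.7291
Δ_call = N(d₁) = 0.7291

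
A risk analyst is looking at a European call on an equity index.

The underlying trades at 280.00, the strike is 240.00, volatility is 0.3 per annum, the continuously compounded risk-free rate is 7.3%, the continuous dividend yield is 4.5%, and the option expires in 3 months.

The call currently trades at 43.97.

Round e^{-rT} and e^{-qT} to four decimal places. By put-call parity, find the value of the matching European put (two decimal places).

e^(−qT) = e^(−0.045·0.25) = 0.9888;  e^(−rT) = e^(−0.073·0.25) = 0.9819
Put-call parity: C − P = S·e^(−qT) − K·e^(−rT) = 280·0.9888 − 240·0.9819 = 276.8640 − 235.6560 = 41.2080
P = C − (C − P) = 43.97 − (41.2080) = 2.7620

2.76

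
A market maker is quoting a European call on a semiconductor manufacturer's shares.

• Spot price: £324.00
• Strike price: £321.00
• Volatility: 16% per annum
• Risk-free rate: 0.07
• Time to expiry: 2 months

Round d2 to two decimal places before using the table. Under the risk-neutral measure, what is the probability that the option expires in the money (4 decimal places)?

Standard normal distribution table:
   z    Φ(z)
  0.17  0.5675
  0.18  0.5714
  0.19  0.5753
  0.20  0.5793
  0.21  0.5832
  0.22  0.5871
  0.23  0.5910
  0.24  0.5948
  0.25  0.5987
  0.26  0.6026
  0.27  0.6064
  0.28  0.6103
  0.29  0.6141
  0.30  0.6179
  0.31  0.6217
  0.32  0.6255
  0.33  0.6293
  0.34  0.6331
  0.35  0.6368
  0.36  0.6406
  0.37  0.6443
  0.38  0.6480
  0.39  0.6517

0.6141

σ√T = 0.16 × 0.4082 = 0.0653
d₁ = [ln(324/321) + (0.07 + ½·0.16²)·0.1667] / (σ√T) = (0.0093 + 0.0138) / 0.0653 = 0.3537 ≈ 0.35
d₂ = 0.3537 − 0.0653 = 0.2884 ≈ 0.29
Pr(exercise) under Q = N(d₂) = 0.6141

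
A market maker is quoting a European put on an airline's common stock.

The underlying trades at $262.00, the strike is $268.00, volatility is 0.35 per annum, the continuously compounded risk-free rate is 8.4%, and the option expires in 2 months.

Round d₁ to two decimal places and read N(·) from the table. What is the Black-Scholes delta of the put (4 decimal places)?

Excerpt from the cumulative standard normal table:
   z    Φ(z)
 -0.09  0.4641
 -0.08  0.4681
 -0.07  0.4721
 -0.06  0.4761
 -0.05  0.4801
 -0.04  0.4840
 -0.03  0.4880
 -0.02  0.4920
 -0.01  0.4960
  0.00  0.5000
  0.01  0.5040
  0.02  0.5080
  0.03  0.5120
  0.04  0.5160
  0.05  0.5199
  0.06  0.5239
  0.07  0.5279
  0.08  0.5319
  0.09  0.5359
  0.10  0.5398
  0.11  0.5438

-0.4960

T = 0.1667;  σ√T = 0.1429
d₁ = [ln(262/268) + (0.084 + ½·0.35²)·0.1667] / (σ√T) = (-0.0226 + 0.0242) / 0.1429 = 0.0110 ≈ 0.01
N(d₁) = N(0.01) = 0.5040
Δ_put = N(d₁) − 1 = 0.5040 − 1 = -0.4960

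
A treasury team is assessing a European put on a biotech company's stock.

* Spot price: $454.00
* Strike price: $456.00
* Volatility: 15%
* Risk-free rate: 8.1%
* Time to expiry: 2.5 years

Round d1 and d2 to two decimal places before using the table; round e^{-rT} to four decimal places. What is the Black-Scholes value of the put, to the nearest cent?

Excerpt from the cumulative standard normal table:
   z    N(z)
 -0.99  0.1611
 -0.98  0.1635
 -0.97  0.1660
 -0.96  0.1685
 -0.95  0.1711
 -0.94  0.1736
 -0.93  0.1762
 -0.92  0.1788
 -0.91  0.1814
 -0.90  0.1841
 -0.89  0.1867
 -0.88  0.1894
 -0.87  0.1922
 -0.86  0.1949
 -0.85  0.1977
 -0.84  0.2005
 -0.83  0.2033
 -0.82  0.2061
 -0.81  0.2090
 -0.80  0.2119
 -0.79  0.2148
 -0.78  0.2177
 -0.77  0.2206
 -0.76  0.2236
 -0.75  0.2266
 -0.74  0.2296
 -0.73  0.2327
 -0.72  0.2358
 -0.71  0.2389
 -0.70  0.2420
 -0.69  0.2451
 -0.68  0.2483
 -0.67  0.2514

σ√T = 0.15·√2.5 = 0.2372
ln(S/K) + (r + σ²/2)T = ln(454/456) + (0.081 + 0.15²/2)·2.5 = -0.0044 + 0.2306 = 0.2262
d₁ = 0.2262 / 0.2372 = 0.9539 ≈ 0.95
d₂ = d₁ − σ√T = 0.9539 − 0.2372 = 0.7167 ≈ 0.72
e^(−rT) = e^(−0.081·2.5) = 0.8167
P = 456·0.8167·N(-0.72) − 454·N(-0.95) = 456·0.8167·0.2358 − 454·0.1711 = 87.8155 − 77.6794 = 10.1361

$10.14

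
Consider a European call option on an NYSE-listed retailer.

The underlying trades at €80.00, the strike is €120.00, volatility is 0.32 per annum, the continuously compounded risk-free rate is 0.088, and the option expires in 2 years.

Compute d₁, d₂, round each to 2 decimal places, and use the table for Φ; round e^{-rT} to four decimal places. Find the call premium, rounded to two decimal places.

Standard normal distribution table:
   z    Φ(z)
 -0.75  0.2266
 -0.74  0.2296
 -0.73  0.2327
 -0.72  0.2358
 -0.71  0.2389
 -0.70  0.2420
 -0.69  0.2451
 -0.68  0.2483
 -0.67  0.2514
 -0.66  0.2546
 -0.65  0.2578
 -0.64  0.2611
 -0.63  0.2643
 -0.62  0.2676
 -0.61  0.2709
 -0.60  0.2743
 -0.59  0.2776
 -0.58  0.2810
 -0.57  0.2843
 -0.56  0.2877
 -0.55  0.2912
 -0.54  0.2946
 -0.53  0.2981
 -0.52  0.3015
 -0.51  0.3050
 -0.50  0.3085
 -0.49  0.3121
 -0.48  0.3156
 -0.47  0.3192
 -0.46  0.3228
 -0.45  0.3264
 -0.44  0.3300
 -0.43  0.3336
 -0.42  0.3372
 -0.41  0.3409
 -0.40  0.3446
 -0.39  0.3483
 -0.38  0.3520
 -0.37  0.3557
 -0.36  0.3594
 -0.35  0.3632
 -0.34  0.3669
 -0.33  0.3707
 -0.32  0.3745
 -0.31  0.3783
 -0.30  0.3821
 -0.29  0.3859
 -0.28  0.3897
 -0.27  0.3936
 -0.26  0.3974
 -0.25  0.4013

σ√T = 0.32 × 1.4142 = 0.4525
d₁ = [ln(80/120) + (0.088 + 0.32²/2)·2] / 0.4525 = [-0.4055 + 0.2784] / 0.4525 = -0.2808 ≈ -0.28
d₂ = d₁ − σ√T = -0.2808 − 0.4525 = -0.7333 ≈ -0.73
exp(−rT) = exp(−0.088·2) = 0.8386
N(d₁) = N(-0.28) = 0.3897;  N(d₂) = N(-0.73) = 0.2327
C = 80·0.3897 − 120·0.8386·0.2327 = 31.1760 − 23.4171 = 7.7589

€7.76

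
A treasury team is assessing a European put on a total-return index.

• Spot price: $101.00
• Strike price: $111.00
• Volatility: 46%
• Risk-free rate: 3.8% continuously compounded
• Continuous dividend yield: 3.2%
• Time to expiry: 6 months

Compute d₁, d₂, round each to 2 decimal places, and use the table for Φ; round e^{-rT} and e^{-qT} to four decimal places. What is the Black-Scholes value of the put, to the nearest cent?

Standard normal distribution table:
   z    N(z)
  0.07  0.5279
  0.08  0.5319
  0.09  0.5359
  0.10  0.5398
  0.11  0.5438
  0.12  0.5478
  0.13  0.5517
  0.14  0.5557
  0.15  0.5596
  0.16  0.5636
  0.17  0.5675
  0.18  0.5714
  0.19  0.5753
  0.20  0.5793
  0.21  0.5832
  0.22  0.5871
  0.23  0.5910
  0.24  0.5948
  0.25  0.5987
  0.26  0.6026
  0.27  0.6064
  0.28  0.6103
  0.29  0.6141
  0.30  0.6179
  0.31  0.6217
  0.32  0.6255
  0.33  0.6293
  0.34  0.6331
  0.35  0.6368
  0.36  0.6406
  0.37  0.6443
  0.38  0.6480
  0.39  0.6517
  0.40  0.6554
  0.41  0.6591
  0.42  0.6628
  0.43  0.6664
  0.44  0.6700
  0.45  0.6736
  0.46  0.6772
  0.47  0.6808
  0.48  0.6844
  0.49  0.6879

$18.52

σ√T = 0.46 × 0.7071 = 0.3253
ln(S/K) + (r − q + σ²/2)T = ln(101/111) + (0.038 − 0.032 + 0.46²/2)·0.5 = -0.0944 + 0.0559 = -0.0385
d₁ = -0.0385 / 0.3253 = -0.1184 → -0.12
d₂ = d₁ − σ√T = -0.1184 − 0.3253 = -0.4437 → -0.44
exp(−qT) = exp(−0.032·0.5) = 0.9841;  exp(−rT) = exp(−0.038·0.5) = 0.9812
P = 111·0.9812·N(0.44) − 101·0.9841·N(0.12) = 111·0.9812·0.6700 − 101·0.9841·0.5478 = 72.9718 − 54.4481 = 18.5238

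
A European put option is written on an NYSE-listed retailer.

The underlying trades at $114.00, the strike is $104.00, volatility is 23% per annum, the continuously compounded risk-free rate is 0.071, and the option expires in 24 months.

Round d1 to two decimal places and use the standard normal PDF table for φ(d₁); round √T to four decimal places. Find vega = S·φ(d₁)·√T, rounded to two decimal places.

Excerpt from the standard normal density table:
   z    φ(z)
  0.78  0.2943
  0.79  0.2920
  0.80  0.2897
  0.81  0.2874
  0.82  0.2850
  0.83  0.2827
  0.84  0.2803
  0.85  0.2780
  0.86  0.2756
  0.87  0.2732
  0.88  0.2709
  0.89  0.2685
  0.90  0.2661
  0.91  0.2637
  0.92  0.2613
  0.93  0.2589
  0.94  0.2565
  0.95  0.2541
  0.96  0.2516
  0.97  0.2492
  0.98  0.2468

43.67

T = 2;  σ√T = 0.3253
d₁ = [ln(114/104) + (0.071 + 0.23²/2)·2] / 0.3253 = [0.0918 + 0.1949] / 0.3253 = 0.8814 which rounds to 0.88
√T = √2 = 1.4142
φ(d₁) = φ(0.88) = 0.2709
vega = S·φ(d₁)·√T = 114·0.2709·1.4142 = 43.6742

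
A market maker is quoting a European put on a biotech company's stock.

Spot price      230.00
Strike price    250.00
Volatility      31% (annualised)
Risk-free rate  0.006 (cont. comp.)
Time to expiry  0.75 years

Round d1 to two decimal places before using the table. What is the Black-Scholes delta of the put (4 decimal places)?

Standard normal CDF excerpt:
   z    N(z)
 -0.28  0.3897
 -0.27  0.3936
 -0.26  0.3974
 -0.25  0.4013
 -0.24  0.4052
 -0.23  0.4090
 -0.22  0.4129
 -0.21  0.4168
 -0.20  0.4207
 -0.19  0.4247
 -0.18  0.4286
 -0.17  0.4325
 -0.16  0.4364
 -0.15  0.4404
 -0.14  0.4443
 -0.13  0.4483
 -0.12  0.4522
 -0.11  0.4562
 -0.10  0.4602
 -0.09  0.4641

-0.5636

T = 0.75;  σ√T = 0.2685
d₁ = [ln(230/250) + (0.006 + 0.31²/2)·0.75] / 0.2685 = [-0.0834 + 0.0405] / 0.2685 = -0.1596 ⇒ -0.16
N(d₁) = N(-0.16) = 0.4364
Δ_put = N(d₁) − 1 = 0.4364 − 1 = -0.5636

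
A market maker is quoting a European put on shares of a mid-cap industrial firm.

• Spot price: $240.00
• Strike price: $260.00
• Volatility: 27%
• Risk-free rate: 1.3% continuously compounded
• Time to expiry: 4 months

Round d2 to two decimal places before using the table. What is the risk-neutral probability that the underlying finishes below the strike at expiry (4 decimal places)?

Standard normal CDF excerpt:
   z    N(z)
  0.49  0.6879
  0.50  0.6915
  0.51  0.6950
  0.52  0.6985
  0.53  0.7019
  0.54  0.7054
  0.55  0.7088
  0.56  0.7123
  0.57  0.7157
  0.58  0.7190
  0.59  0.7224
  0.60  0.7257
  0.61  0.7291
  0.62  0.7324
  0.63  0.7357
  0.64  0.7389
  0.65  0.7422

0.7123

σ√T = 0.27 × 0.5774 = 0.1559
d₁ = [ln(240/260) + (0.013 + ½·0.27²)·0.3333] / (σ√T) = (-0.0800 + 0.0165) / 0.1559 = -0.4077 ⇒ -0.41
d₂ = -0.4077 − 0.1559 = -0.5636 ⇒ -0.56
Risk-neutral Pr[S_T < K] = N(−d₂) = N(0.56) = 0.7123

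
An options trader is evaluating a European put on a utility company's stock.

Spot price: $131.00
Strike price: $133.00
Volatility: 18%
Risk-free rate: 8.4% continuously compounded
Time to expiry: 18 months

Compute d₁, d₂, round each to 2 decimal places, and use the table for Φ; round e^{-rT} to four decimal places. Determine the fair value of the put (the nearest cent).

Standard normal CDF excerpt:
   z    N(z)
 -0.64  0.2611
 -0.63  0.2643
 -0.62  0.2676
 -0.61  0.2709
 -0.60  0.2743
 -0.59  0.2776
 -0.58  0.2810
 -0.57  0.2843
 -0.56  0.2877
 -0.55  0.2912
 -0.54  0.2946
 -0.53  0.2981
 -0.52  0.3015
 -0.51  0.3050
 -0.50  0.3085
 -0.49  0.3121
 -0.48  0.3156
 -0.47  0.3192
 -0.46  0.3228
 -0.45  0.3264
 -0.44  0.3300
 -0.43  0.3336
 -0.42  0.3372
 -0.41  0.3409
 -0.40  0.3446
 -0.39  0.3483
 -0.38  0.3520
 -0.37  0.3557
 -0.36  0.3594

σ√T = 0.18·√1.5 = 0.2205
d₁ = [ln(131/133) + (0.084 + ½·0.18²)·1.5] / (σ√T) = (-0.0152 + 0.1503) / 0.2205 = 0.6130 ≈ 0.61
d₂ = 0.6130 − 0.2205 = 0.3926 ≈ 0.39
e^(−rT) = e^(−0.084·1.5) = 0.8816
N(−d₂) = N(-0.39) = 0.3483;  N(−d₁) = N(-0.61) = 0.2709
P = 133·0.8816·0.3483 − 131·0.2709 = 40.8392 − 35.4879 = 5.3513

$5.35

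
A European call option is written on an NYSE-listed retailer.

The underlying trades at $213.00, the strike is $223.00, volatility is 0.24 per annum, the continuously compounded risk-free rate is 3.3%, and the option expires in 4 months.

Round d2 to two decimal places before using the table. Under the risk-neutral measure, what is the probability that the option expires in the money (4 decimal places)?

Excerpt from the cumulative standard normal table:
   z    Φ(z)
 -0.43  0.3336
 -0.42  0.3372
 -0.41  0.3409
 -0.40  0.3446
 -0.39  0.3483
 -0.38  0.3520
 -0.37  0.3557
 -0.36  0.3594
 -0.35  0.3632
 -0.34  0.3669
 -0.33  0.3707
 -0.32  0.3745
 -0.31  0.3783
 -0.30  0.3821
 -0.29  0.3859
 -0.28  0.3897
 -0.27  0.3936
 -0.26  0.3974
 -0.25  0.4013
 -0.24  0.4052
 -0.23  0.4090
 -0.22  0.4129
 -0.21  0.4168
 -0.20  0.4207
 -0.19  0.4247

σ√T = 0.24·√0.3333 = 0.1386
d₁ = [ln(213/223) + (0.033 + 0.24²/2)·0.3333] / 0.1386 = [-0.0459 + 0.0206] / 0.1386 = -0.1824 ≈ -0.18
d₂ = d₁ − σ√T = -0.1824 − 0.1386 = -0.3210 ≈ -0.32
Risk-neutral Pr[S_T > K] = N(d₂) = N(-0.32) = 0.3745

0.3745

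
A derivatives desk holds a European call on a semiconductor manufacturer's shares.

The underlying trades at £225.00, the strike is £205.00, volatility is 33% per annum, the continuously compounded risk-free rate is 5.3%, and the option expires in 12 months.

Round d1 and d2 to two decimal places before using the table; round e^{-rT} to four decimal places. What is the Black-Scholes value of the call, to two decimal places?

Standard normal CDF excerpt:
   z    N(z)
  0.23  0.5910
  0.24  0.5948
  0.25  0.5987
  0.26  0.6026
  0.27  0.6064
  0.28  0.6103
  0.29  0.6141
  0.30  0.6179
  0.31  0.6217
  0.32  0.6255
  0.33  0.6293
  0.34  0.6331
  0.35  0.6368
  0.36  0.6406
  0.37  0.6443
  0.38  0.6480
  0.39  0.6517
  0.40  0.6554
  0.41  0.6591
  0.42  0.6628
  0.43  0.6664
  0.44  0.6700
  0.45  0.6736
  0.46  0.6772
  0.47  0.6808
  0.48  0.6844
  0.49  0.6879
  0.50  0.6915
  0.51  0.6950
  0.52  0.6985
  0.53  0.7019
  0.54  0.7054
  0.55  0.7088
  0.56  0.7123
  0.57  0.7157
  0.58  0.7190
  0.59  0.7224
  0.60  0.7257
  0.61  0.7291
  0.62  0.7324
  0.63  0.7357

£45.39

σ√T = 0.33 × 1.0000 = 0.3300
d₁ = [ln(225/205) + (0.053 + ½·0.33²)·1] / (σ√T) = (0.0931 + 0.1075) / 0.3300 = 0.6077 ≈ 0.61
d₂ = 0.6077 − 0.3300 = 0.2777 ≈ 0.28
e^(−rT) = e^(−0.053·1) = 0.9484
N(d₁) = N(0.61) = 0.7291;  N(d₂) = N(0.28) = 0.6103
C = 225·0.7291 − 205·0.9484·0.6103 = 164.0475 − 118.6557 = 45.3918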